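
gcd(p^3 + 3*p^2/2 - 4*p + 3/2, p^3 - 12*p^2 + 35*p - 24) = p - 1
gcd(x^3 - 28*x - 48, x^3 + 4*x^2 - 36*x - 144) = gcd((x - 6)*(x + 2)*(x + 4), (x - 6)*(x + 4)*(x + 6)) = x^2 - 2*x - 24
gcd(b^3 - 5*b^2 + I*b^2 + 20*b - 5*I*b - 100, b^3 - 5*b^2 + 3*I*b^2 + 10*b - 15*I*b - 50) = b^2 + b*(-5 + 5*I) - 25*I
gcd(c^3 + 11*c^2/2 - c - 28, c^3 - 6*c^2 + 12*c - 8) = c - 2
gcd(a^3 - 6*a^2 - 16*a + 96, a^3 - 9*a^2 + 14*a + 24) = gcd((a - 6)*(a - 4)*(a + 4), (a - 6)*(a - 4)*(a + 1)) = a^2 - 10*a + 24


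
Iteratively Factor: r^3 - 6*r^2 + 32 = (r - 4)*(r^2 - 2*r - 8) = (r - 4)*(r + 2)*(r - 4)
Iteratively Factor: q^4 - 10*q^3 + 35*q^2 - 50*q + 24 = (q - 4)*(q^3 - 6*q^2 + 11*q - 6) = (q - 4)*(q - 2)*(q^2 - 4*q + 3) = (q - 4)*(q - 3)*(q - 2)*(q - 1)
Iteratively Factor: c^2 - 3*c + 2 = (c - 1)*(c - 2)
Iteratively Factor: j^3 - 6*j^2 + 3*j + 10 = (j - 5)*(j^2 - j - 2) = (j - 5)*(j + 1)*(j - 2)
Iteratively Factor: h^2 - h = (h)*(h - 1)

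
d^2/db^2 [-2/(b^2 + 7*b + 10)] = 4*(b^2 + 7*b - (2*b + 7)^2 + 10)/(b^2 + 7*b + 10)^3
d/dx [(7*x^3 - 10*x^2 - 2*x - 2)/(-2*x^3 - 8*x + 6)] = (-10*x^4 - 60*x^3 + 97*x^2 - 60*x - 14)/(2*(x^6 + 8*x^4 - 6*x^3 + 16*x^2 - 24*x + 9))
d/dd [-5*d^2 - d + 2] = -10*d - 1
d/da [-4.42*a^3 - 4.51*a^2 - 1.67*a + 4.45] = -13.26*a^2 - 9.02*a - 1.67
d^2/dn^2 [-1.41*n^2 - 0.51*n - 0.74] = -2.82000000000000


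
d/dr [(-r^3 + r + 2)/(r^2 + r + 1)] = ((1 - 3*r^2)*(r^2 + r + 1) - (2*r + 1)*(-r^3 + r + 2))/(r^2 + r + 1)^2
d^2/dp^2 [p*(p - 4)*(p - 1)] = 6*p - 10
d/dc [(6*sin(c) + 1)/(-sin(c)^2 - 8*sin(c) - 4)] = 2*(3*sin(c)^2 + sin(c) - 8)*cos(c)/(sin(c)^2 + 8*sin(c) + 4)^2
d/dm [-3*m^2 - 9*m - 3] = -6*m - 9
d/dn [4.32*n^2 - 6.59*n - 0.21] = 8.64*n - 6.59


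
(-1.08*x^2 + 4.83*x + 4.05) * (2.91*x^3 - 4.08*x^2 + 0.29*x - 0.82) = -3.1428*x^5 + 18.4617*x^4 - 8.2341*x^3 - 14.2377*x^2 - 2.7861*x - 3.321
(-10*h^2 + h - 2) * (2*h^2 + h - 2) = -20*h^4 - 8*h^3 + 17*h^2 - 4*h + 4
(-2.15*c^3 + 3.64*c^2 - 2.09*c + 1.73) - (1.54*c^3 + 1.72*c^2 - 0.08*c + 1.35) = -3.69*c^3 + 1.92*c^2 - 2.01*c + 0.38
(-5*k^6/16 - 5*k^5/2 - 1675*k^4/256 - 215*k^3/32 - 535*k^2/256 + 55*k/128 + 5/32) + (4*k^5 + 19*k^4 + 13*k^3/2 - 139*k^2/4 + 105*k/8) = -5*k^6/16 + 3*k^5/2 + 3189*k^4/256 - 7*k^3/32 - 9431*k^2/256 + 1735*k/128 + 5/32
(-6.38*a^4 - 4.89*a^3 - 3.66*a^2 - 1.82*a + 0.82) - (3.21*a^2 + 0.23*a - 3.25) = -6.38*a^4 - 4.89*a^3 - 6.87*a^2 - 2.05*a + 4.07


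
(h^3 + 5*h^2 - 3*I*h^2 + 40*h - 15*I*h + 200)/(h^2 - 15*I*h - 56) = (h^2 + 5*h*(1 + I) + 25*I)/(h - 7*I)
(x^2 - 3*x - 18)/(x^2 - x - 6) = (-x^2 + 3*x + 18)/(-x^2 + x + 6)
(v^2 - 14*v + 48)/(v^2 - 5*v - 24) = (v - 6)/(v + 3)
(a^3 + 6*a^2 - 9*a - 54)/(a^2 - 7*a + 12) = (a^2 + 9*a + 18)/(a - 4)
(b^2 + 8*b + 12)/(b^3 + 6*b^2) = (b + 2)/b^2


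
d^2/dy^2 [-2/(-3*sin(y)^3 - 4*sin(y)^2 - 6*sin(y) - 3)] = 2*(-81*sin(y)^6 - 132*sin(y)^5 + 8*sin(y)^4 + 201*sin(y)^3 + 216*sin(y)^2 + 108*sin(y) + 48)/(3*sin(y)^3 + 4*sin(y)^2 + 6*sin(y) + 3)^3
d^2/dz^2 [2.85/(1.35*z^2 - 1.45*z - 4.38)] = (10.38825*z^2 - 11.15775*z - 2.85*(2.7*z - 1.45)*(5.4*z - 2.9) - 33.7041)/(-1.35*z^2 + 1.45*z + 4.38)^3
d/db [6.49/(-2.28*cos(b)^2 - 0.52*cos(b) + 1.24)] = -(29.5944*cos(b) + 3.3748)*sin(b)/(2.28*cos(b)^2 + 0.52*cos(b) - 1.24)^2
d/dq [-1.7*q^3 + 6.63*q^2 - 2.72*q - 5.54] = -5.1*q^2 + 13.26*q - 2.72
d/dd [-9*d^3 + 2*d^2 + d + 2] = -27*d^2 + 4*d + 1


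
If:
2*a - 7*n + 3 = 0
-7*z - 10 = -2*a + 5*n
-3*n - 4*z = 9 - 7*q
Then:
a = 49*z/4 + 85/4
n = 7*z/2 + 13/2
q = 29*z/14 + 57/14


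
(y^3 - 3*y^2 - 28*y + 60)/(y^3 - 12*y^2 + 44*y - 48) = (y + 5)/(y - 4)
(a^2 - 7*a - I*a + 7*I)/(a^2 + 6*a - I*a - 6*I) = (a - 7)/(a + 6)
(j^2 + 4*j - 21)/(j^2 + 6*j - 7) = (j - 3)/(j - 1)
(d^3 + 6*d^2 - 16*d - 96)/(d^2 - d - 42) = (d^2 - 16)/(d - 7)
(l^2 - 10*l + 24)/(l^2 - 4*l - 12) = (l - 4)/(l + 2)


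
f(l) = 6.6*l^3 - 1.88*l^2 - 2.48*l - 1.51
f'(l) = 19.8*l^2 - 3.76*l - 2.48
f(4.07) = 402.22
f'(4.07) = 310.20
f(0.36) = -2.34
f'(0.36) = -1.27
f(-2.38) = -95.23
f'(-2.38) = 118.62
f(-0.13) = -1.23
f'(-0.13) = -1.66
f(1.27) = 5.83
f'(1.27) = 24.68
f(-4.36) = -573.46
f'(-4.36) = 390.30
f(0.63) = -2.17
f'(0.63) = 3.01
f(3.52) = 254.32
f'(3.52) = 229.61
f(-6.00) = -1479.91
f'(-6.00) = 732.88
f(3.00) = 152.33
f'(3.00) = 164.44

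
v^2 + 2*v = v*(v + 2)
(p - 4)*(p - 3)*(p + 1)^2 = p^4 - 5*p^3 - p^2 + 17*p + 12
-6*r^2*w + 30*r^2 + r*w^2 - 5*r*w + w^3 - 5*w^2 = (-2*r + w)*(3*r + w)*(w - 5)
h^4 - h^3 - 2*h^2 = h^2*(h - 2)*(h + 1)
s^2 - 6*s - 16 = (s - 8)*(s + 2)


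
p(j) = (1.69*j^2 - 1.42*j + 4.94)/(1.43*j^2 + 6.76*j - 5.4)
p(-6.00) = 13.46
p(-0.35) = -0.74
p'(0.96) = -7.66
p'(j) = (-2.86*j - 6.76)*(1.69*j^2 - 1.42*j + 4.94)/(1.43*j^2 + 6.76*j - 5.4)^2 + (3.38*j - 1.42)/(1.43*j^2 + 6.76*j - 5.4)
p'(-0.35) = -0.22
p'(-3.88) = 2.96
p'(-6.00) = 21.43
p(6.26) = 0.67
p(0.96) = 2.13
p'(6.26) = 0.03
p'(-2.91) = 1.09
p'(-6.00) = 21.43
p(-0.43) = -0.73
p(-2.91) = -1.80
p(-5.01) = -16.14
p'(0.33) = -3.85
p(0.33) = -1.54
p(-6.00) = 13.46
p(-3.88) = -3.55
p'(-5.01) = 41.65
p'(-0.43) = -0.14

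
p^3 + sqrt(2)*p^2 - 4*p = p*(p - sqrt(2))*(p + 2*sqrt(2))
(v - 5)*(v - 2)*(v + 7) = v^3 - 39*v + 70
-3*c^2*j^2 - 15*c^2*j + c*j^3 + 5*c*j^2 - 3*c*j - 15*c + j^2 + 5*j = (-3*c + j)*(j + 5)*(c*j + 1)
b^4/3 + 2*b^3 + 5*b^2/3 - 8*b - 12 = (b/3 + 1)*(b - 2)*(b + 2)*(b + 3)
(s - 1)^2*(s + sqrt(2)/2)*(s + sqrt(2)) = s^4 - 2*s^3 + 3*sqrt(2)*s^3/2 - 3*sqrt(2)*s^2 + 2*s^2 - 2*s + 3*sqrt(2)*s/2 + 1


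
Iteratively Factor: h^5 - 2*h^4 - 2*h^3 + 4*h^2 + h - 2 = (h + 1)*(h^4 - 3*h^3 + h^2 + 3*h - 2) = (h - 2)*(h + 1)*(h^3 - h^2 - h + 1) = (h - 2)*(h - 1)*(h + 1)*(h^2 - 1) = (h - 2)*(h - 1)^2*(h + 1)*(h + 1)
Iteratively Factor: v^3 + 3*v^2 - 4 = (v + 2)*(v^2 + v - 2) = (v + 2)^2*(v - 1)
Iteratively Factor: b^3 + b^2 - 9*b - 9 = (b - 3)*(b^2 + 4*b + 3) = (b - 3)*(b + 3)*(b + 1)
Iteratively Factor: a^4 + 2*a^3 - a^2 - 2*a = (a - 1)*(a^3 + 3*a^2 + 2*a) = (a - 1)*(a + 2)*(a^2 + a) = (a - 1)*(a + 1)*(a + 2)*(a)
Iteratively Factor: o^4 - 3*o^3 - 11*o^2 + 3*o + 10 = (o - 1)*(o^3 - 2*o^2 - 13*o - 10) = (o - 1)*(o + 1)*(o^2 - 3*o - 10) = (o - 1)*(o + 1)*(o + 2)*(o - 5)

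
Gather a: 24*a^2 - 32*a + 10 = 24*a^2 - 32*a + 10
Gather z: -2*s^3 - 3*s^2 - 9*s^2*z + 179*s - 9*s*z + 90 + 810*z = -2*s^3 - 3*s^2 + 179*s + z*(-9*s^2 - 9*s + 810) + 90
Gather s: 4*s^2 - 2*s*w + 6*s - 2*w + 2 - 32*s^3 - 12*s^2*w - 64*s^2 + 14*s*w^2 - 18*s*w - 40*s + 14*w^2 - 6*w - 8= -32*s^3 + s^2*(-12*w - 60) + s*(14*w^2 - 20*w - 34) + 14*w^2 - 8*w - 6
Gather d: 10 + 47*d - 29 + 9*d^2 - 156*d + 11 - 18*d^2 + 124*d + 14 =-9*d^2 + 15*d + 6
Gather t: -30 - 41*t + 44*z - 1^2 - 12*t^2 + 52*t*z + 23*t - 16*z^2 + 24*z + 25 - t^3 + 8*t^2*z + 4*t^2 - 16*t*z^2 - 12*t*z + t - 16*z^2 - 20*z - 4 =-t^3 + t^2*(8*z - 8) + t*(-16*z^2 + 40*z - 17) - 32*z^2 + 48*z - 10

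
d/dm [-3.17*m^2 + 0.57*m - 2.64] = 0.57 - 6.34*m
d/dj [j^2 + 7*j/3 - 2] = 2*j + 7/3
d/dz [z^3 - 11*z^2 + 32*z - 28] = 3*z^2 - 22*z + 32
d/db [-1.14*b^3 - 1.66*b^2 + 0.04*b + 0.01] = -3.42*b^2 - 3.32*b + 0.04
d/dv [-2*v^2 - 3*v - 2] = -4*v - 3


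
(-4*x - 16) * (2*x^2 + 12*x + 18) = -8*x^3 - 80*x^2 - 264*x - 288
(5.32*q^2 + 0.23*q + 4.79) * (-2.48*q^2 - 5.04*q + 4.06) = -13.1936*q^4 - 27.3832*q^3 + 8.5608*q^2 - 23.2078*q + 19.4474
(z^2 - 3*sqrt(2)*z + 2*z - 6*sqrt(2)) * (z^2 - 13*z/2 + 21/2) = z^4 - 9*z^3/2 - 3*sqrt(2)*z^3 - 5*z^2/2 + 27*sqrt(2)*z^2/2 + 15*sqrt(2)*z/2 + 21*z - 63*sqrt(2)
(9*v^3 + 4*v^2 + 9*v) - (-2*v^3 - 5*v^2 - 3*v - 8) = 11*v^3 + 9*v^2 + 12*v + 8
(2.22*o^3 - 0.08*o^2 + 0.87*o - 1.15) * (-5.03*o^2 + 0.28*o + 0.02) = -11.1666*o^5 + 1.024*o^4 - 4.3541*o^3 + 6.0265*o^2 - 0.3046*o - 0.023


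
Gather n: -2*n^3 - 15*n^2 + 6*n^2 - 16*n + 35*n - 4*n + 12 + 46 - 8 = -2*n^3 - 9*n^2 + 15*n + 50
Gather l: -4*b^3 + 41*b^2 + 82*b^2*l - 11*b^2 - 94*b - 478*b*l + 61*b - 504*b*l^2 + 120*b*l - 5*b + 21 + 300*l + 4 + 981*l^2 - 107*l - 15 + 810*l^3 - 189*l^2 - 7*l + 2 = -4*b^3 + 30*b^2 - 38*b + 810*l^3 + l^2*(792 - 504*b) + l*(82*b^2 - 358*b + 186) + 12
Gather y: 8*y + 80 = 8*y + 80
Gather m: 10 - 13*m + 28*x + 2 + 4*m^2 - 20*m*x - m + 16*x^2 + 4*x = 4*m^2 + m*(-20*x - 14) + 16*x^2 + 32*x + 12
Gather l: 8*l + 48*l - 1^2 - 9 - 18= 56*l - 28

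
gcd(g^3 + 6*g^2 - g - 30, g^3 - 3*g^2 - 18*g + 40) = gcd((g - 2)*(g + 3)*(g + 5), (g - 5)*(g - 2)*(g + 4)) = g - 2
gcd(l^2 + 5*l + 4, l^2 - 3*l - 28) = l + 4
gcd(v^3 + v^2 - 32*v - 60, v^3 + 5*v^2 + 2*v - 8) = v + 2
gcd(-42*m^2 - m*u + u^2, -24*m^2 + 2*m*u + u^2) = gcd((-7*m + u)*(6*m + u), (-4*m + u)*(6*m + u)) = 6*m + u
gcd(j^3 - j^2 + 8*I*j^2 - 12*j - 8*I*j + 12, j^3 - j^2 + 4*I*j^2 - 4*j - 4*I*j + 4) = j^2 + j*(-1 + 2*I) - 2*I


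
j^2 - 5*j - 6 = (j - 6)*(j + 1)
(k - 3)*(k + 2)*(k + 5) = k^3 + 4*k^2 - 11*k - 30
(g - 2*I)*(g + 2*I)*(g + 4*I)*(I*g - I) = I*g^4 - 4*g^3 - I*g^3 + 4*g^2 + 4*I*g^2 - 16*g - 4*I*g + 16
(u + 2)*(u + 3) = u^2 + 5*u + 6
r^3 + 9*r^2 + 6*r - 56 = (r - 2)*(r + 4)*(r + 7)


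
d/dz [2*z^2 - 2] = 4*z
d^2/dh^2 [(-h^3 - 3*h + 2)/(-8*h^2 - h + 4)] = 18*(25*h^3 - 44*h^2 + 32*h - 6)/(512*h^6 + 192*h^5 - 744*h^4 - 191*h^3 + 372*h^2 + 48*h - 64)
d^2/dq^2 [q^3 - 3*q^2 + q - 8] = 6*q - 6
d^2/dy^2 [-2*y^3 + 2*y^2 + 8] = 4 - 12*y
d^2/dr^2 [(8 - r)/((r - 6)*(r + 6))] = 2*(-r^3 + 24*r^2 - 108*r + 288)/(r^6 - 108*r^4 + 3888*r^2 - 46656)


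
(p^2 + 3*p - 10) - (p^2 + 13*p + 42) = -10*p - 52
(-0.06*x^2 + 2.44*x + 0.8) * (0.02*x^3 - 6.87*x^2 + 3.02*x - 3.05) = -0.0012*x^5 + 0.461*x^4 - 16.928*x^3 + 2.0558*x^2 - 5.026*x - 2.44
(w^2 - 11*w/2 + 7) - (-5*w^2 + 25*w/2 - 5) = 6*w^2 - 18*w + 12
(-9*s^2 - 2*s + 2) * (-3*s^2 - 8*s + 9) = 27*s^4 + 78*s^3 - 71*s^2 - 34*s + 18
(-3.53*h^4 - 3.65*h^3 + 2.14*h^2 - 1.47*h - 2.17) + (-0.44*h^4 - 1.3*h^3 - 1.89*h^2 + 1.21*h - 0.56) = -3.97*h^4 - 4.95*h^3 + 0.25*h^2 - 0.26*h - 2.73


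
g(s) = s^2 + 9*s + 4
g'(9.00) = 27.00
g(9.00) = 166.00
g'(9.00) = 27.00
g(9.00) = 166.00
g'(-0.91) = 7.18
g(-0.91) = -3.36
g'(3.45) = 15.90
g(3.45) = 46.95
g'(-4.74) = -0.48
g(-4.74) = -16.19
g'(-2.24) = 4.52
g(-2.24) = -11.14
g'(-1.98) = 5.04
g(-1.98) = -9.90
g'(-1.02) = 6.96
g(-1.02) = -4.14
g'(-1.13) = 6.74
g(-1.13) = -4.89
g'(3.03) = 15.06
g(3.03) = 40.45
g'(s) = 2*s + 9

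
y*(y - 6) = y^2 - 6*y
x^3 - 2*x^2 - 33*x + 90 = (x - 5)*(x - 3)*(x + 6)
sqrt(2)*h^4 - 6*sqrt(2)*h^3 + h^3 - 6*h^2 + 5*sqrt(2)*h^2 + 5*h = h*(h - 5)*(h - 1)*(sqrt(2)*h + 1)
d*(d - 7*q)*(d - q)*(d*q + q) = d^4*q - 8*d^3*q^2 + d^3*q + 7*d^2*q^3 - 8*d^2*q^2 + 7*d*q^3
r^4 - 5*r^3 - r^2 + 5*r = r*(r - 5)*(r - 1)*(r + 1)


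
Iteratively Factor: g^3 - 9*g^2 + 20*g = (g - 5)*(g^2 - 4*g) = g*(g - 5)*(g - 4)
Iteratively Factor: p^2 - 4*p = (p)*(p - 4)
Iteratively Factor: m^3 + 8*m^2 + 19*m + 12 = (m + 1)*(m^2 + 7*m + 12) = (m + 1)*(m + 3)*(m + 4)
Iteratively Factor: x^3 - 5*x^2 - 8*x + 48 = (x - 4)*(x^2 - x - 12) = (x - 4)^2*(x + 3)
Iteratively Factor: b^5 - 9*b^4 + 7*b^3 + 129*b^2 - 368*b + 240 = (b - 3)*(b^4 - 6*b^3 - 11*b^2 + 96*b - 80) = (b - 4)*(b - 3)*(b^3 - 2*b^2 - 19*b + 20) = (b - 4)*(b - 3)*(b - 1)*(b^2 - b - 20) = (b - 5)*(b - 4)*(b - 3)*(b - 1)*(b + 4)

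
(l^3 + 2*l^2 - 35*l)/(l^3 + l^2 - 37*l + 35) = l/(l - 1)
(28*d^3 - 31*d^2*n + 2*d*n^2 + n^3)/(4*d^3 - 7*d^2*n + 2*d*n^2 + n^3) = (28*d^2 - 3*d*n - n^2)/(4*d^2 - 3*d*n - n^2)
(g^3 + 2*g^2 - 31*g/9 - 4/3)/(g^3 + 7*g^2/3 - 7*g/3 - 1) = (g - 4/3)/(g - 1)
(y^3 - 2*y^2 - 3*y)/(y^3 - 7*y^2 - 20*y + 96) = y*(y + 1)/(y^2 - 4*y - 32)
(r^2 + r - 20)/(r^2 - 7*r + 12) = (r + 5)/(r - 3)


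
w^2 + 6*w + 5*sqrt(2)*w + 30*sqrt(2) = (w + 6)*(w + 5*sqrt(2))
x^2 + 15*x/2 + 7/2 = (x + 1/2)*(x + 7)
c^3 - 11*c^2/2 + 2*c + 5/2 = (c - 5)*(c - 1)*(c + 1/2)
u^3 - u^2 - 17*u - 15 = (u - 5)*(u + 1)*(u + 3)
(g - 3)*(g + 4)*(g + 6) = g^3 + 7*g^2 - 6*g - 72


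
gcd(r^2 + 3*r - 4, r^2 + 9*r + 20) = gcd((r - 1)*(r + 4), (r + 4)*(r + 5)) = r + 4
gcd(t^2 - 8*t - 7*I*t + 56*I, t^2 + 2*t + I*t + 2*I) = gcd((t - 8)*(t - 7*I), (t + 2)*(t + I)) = 1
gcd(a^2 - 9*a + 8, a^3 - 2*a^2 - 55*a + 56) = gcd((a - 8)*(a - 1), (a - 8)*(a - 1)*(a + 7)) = a^2 - 9*a + 8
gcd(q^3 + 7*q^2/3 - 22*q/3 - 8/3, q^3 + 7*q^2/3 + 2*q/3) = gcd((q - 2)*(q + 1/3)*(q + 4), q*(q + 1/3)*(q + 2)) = q + 1/3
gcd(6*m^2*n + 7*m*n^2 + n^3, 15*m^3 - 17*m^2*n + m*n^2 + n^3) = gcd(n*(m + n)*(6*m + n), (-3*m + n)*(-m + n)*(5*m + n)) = 1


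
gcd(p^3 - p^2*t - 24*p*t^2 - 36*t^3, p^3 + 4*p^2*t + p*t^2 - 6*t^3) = p^2 + 5*p*t + 6*t^2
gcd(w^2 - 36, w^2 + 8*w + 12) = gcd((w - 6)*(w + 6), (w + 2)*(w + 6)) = w + 6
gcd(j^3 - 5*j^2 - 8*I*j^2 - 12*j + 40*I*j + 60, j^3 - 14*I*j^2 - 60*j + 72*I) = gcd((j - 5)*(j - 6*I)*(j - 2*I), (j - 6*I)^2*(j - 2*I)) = j^2 - 8*I*j - 12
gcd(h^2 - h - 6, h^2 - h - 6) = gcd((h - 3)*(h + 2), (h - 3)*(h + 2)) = h^2 - h - 6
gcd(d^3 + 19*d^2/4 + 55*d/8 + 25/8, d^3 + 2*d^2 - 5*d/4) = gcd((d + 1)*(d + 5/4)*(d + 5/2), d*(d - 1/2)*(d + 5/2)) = d + 5/2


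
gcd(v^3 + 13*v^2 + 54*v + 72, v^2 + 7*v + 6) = v + 6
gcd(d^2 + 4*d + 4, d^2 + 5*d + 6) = d + 2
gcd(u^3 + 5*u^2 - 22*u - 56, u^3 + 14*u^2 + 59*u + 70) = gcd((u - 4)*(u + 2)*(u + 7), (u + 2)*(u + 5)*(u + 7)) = u^2 + 9*u + 14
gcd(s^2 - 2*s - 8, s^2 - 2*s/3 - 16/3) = s + 2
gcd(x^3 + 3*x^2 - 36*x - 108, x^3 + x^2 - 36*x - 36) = x^2 - 36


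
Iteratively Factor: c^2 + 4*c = (c + 4)*(c)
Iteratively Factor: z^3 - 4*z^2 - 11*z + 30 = (z - 5)*(z^2 + z - 6) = (z - 5)*(z - 2)*(z + 3)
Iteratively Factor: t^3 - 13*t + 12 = (t - 1)*(t^2 + t - 12) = (t - 1)*(t + 4)*(t - 3)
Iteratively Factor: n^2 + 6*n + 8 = (n + 4)*(n + 2)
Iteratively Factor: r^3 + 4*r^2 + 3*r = (r)*(r^2 + 4*r + 3) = r*(r + 3)*(r + 1)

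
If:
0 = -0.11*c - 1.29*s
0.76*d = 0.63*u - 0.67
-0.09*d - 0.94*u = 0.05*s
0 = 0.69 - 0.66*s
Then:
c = -12.26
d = -0.86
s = 1.05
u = 0.03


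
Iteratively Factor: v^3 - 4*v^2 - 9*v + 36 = (v - 3)*(v^2 - v - 12) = (v - 3)*(v + 3)*(v - 4)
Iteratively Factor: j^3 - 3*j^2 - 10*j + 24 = (j - 4)*(j^2 + j - 6) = (j - 4)*(j + 3)*(j - 2)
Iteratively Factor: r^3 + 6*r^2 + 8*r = (r + 4)*(r^2 + 2*r) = (r + 2)*(r + 4)*(r)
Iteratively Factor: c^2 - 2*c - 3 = (c - 3)*(c + 1)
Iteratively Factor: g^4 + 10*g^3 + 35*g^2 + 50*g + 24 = (g + 1)*(g^3 + 9*g^2 + 26*g + 24) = (g + 1)*(g + 2)*(g^2 + 7*g + 12) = (g + 1)*(g + 2)*(g + 4)*(g + 3)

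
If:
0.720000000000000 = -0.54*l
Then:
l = -1.33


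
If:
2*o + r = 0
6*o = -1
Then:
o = -1/6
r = 1/3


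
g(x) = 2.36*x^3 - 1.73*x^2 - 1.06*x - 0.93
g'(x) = 7.08*x^2 - 3.46*x - 1.06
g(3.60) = 82.94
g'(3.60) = 78.24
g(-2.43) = -42.43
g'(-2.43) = 49.15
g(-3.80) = -151.38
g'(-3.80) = 114.32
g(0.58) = -1.67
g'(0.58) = -0.69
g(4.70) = 200.89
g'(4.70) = 139.08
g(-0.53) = -1.21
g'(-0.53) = 2.76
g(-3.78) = -149.11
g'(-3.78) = 113.18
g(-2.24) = -33.76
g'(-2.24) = 42.22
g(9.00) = 1569.84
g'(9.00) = 541.28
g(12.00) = 3815.31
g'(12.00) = 976.94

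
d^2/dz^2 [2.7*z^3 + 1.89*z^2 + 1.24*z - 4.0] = 16.2*z + 3.78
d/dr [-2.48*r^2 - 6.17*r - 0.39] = -4.96*r - 6.17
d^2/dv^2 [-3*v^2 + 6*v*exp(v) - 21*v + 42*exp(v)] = 6*v*exp(v) + 54*exp(v) - 6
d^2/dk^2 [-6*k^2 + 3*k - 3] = -12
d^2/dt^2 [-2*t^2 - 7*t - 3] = -4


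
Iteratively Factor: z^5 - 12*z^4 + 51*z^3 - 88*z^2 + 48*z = (z - 3)*(z^4 - 9*z^3 + 24*z^2 - 16*z) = z*(z - 3)*(z^3 - 9*z^2 + 24*z - 16) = z*(z - 4)*(z - 3)*(z^2 - 5*z + 4) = z*(z - 4)^2*(z - 3)*(z - 1)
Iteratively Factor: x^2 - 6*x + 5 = (x - 5)*(x - 1)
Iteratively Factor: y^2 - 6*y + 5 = (y - 1)*(y - 5)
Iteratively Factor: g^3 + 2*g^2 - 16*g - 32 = (g + 2)*(g^2 - 16) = (g - 4)*(g + 2)*(g + 4)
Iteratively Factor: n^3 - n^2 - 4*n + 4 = (n + 2)*(n^2 - 3*n + 2) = (n - 2)*(n + 2)*(n - 1)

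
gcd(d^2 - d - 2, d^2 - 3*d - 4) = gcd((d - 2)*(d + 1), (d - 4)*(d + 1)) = d + 1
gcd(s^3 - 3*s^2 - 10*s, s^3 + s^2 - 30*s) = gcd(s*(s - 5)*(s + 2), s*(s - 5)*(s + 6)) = s^2 - 5*s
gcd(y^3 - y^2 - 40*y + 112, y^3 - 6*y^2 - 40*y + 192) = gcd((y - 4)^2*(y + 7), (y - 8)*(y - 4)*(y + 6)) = y - 4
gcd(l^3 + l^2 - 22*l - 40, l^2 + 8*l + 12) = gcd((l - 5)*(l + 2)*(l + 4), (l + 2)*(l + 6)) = l + 2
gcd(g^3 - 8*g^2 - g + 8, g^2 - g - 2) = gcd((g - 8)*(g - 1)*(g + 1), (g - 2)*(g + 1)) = g + 1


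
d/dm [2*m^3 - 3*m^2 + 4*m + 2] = 6*m^2 - 6*m + 4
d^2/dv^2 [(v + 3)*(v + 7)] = 2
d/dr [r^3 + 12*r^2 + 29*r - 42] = 3*r^2 + 24*r + 29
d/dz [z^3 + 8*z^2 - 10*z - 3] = 3*z^2 + 16*z - 10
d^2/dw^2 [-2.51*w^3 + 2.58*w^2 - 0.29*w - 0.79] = 5.16 - 15.06*w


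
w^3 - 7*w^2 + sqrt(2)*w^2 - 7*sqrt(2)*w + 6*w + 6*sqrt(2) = (w - 6)*(w - 1)*(w + sqrt(2))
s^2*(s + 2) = s^3 + 2*s^2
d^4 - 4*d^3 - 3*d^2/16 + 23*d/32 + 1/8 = (d - 4)*(d - 1/2)*(d + 1/4)^2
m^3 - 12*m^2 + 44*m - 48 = (m - 6)*(m - 4)*(m - 2)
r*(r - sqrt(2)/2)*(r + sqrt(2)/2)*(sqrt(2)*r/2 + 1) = sqrt(2)*r^4/2 + r^3 - sqrt(2)*r^2/4 - r/2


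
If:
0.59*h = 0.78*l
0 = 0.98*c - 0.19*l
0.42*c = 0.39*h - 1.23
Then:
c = 0.55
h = 3.75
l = 2.83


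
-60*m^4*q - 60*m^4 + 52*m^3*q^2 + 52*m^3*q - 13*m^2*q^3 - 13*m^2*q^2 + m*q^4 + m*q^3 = (-6*m + q)*(-5*m + q)*(-2*m + q)*(m*q + m)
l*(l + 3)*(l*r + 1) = l^3*r + 3*l^2*r + l^2 + 3*l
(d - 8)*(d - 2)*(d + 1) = d^3 - 9*d^2 + 6*d + 16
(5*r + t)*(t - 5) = 5*r*t - 25*r + t^2 - 5*t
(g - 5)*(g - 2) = g^2 - 7*g + 10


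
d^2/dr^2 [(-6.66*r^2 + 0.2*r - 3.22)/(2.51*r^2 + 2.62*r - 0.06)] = (90.1150240000001*r^3 - 127.735908*r^2 - 126.871464*r - 45.161672)/(15.813251*r^6 + 49.518786*r^5 + 50.554914*r^4 + 15.617296*r^3 - 1.208484*r^2 + 0.028296*r - 0.000216)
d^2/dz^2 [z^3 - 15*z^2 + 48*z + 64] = 6*z - 30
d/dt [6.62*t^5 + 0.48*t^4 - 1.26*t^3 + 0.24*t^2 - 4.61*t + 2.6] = 33.1*t^4 + 1.92*t^3 - 3.78*t^2 + 0.48*t - 4.61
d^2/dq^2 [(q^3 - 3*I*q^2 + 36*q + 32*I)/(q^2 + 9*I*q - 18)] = 12*(-9*q^3 - 92*I*q^2 + 342*q + 474*I)/(q^6 + 27*I*q^5 - 297*q^4 - 1701*I*q^3 + 5346*q^2 + 8748*I*q - 5832)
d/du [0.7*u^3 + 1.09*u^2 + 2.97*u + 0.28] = 2.1*u^2 + 2.18*u + 2.97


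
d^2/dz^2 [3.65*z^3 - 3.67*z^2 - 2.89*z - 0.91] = 21.9*z - 7.34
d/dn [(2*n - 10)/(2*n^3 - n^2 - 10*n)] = 2*(-n*(-2*n^2 + n + 10) + 2*(n - 5)*(-3*n^2 + n + 5))/(n^2*(-2*n^2 + n + 10)^2)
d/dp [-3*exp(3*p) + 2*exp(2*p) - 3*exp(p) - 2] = (-9*exp(2*p) + 4*exp(p) - 3)*exp(p)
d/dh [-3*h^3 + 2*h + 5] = 2 - 9*h^2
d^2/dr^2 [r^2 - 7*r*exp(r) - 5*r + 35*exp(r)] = -7*r*exp(r) + 21*exp(r) + 2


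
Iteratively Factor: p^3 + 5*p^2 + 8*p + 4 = (p + 1)*(p^2 + 4*p + 4) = (p + 1)*(p + 2)*(p + 2)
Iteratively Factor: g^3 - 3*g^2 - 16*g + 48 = (g - 4)*(g^2 + g - 12) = (g - 4)*(g + 4)*(g - 3)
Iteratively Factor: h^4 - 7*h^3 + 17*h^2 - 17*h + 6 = (h - 1)*(h^3 - 6*h^2 + 11*h - 6) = (h - 3)*(h - 1)*(h^2 - 3*h + 2) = (h - 3)*(h - 2)*(h - 1)*(h - 1)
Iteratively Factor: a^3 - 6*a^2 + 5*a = (a - 1)*(a^2 - 5*a) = a*(a - 1)*(a - 5)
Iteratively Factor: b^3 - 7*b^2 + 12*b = (b - 4)*(b^2 - 3*b) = b*(b - 4)*(b - 3)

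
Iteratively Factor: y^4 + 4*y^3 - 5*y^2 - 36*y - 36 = (y + 2)*(y^3 + 2*y^2 - 9*y - 18) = (y + 2)*(y + 3)*(y^2 - y - 6) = (y - 3)*(y + 2)*(y + 3)*(y + 2)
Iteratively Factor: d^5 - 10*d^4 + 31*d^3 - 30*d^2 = (d)*(d^4 - 10*d^3 + 31*d^2 - 30*d) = d*(d - 5)*(d^3 - 5*d^2 + 6*d) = d*(d - 5)*(d - 2)*(d^2 - 3*d) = d^2*(d - 5)*(d - 2)*(d - 3)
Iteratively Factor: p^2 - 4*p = (p)*(p - 4)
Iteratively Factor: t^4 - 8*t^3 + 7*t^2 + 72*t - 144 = (t + 3)*(t^3 - 11*t^2 + 40*t - 48) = (t - 4)*(t + 3)*(t^2 - 7*t + 12) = (t - 4)*(t - 3)*(t + 3)*(t - 4)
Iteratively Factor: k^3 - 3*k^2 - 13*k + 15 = (k - 1)*(k^2 - 2*k - 15) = (k - 5)*(k - 1)*(k + 3)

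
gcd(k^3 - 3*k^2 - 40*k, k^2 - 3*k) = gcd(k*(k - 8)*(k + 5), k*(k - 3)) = k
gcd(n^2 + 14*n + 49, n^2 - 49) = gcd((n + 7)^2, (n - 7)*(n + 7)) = n + 7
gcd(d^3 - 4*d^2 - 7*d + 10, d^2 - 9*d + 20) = d - 5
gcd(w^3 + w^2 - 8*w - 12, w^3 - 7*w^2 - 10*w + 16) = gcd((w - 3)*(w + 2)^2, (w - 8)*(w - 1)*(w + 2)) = w + 2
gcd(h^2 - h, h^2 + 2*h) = h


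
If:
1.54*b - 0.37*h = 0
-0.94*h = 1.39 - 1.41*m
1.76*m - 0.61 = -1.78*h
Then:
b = -0.09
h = -0.38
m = 0.73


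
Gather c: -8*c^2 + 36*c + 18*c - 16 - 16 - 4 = -8*c^2 + 54*c - 36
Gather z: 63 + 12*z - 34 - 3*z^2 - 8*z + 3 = -3*z^2 + 4*z + 32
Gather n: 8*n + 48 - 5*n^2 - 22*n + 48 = -5*n^2 - 14*n + 96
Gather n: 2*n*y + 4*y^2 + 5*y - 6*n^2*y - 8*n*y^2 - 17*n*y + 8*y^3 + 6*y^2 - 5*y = -6*n^2*y + n*(-8*y^2 - 15*y) + 8*y^3 + 10*y^2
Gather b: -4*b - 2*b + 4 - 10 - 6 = -6*b - 12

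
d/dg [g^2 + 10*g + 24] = 2*g + 10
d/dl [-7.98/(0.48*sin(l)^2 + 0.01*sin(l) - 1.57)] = (7.6608*sin(l) + 0.0798)*cos(l)/(0.48*sin(l)^2 + 0.01*sin(l) - 1.57)^2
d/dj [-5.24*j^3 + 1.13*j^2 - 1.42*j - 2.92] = -15.72*j^2 + 2.26*j - 1.42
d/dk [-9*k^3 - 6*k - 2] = -27*k^2 - 6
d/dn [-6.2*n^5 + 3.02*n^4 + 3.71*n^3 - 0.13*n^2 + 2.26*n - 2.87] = -31.0*n^4 + 12.08*n^3 + 11.13*n^2 - 0.26*n + 2.26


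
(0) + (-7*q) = -7*q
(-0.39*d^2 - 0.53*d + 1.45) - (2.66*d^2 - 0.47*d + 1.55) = -3.05*d^2 - 0.0600000000000001*d - 0.1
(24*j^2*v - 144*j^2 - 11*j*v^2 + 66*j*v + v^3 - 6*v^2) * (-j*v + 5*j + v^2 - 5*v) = -24*j^3*v^2 + 264*j^3*v - 720*j^3 + 35*j^2*v^3 - 385*j^2*v^2 + 1050*j^2*v - 12*j*v^4 + 132*j*v^3 - 360*j*v^2 + v^5 - 11*v^4 + 30*v^3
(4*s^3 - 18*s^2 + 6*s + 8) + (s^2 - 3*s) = 4*s^3 - 17*s^2 + 3*s + 8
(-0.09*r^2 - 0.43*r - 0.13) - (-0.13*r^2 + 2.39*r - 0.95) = 0.04*r^2 - 2.82*r + 0.82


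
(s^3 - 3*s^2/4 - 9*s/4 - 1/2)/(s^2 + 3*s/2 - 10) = (4*s^3 - 3*s^2 - 9*s - 2)/(2*(2*s^2 + 3*s - 20))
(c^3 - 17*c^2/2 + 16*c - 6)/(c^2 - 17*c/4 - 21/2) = 2*(2*c^2 - 5*c + 2)/(4*c + 7)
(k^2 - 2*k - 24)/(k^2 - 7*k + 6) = (k + 4)/(k - 1)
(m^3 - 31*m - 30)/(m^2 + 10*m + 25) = (m^2 - 5*m - 6)/(m + 5)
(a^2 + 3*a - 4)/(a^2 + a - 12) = (a - 1)/(a - 3)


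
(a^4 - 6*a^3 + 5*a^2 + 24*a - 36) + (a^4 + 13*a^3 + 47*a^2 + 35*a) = 2*a^4 + 7*a^3 + 52*a^2 + 59*a - 36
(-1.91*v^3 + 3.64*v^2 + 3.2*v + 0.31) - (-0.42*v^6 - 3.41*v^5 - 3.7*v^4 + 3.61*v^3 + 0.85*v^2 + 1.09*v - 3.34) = 0.42*v^6 + 3.41*v^5 + 3.7*v^4 - 5.52*v^3 + 2.79*v^2 + 2.11*v + 3.65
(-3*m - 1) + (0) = -3*m - 1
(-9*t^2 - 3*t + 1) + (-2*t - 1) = -9*t^2 - 5*t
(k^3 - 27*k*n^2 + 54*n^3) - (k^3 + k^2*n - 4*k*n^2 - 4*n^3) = -k^2*n - 23*k*n^2 + 58*n^3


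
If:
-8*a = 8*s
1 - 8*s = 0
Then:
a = -1/8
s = 1/8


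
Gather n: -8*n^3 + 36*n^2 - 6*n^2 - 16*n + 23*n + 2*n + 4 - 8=-8*n^3 + 30*n^2 + 9*n - 4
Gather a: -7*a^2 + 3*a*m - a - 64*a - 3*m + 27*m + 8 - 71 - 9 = -7*a^2 + a*(3*m - 65) + 24*m - 72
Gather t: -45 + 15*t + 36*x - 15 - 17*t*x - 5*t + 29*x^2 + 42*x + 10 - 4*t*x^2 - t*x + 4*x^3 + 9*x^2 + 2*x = t*(-4*x^2 - 18*x + 10) + 4*x^3 + 38*x^2 + 80*x - 50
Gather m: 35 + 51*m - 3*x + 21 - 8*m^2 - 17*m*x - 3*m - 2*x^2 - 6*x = -8*m^2 + m*(48 - 17*x) - 2*x^2 - 9*x + 56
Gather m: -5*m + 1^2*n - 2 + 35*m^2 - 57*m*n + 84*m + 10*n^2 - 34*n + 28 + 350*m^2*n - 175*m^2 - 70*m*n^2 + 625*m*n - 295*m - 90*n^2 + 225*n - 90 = m^2*(350*n - 140) + m*(-70*n^2 + 568*n - 216) - 80*n^2 + 192*n - 64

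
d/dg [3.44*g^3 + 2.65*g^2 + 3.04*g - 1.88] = 10.32*g^2 + 5.3*g + 3.04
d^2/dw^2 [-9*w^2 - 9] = -18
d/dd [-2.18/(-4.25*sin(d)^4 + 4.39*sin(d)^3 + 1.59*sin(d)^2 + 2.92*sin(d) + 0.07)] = (-37.06*sin(d)^3 + 28.7106*sin(d)^2 + 6.9324*sin(d) + 6.3656)*cos(d)/(-4.25*sin(d)^4 + 4.39*sin(d)^3 + 1.59*sin(d)^2 + 2.92*sin(d) + 0.07)^2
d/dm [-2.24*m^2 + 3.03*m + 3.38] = 3.03 - 4.48*m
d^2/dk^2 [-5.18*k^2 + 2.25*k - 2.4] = -10.3600000000000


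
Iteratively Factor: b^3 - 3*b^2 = (b)*(b^2 - 3*b) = b*(b - 3)*(b)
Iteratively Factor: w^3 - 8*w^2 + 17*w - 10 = (w - 2)*(w^2 - 6*w + 5) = (w - 5)*(w - 2)*(w - 1)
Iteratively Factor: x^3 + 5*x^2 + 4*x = (x + 1)*(x^2 + 4*x) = x*(x + 1)*(x + 4)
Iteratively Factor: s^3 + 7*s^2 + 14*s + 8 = (s + 4)*(s^2 + 3*s + 2) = (s + 1)*(s + 4)*(s + 2)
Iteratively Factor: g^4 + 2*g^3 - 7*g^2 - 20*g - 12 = (g - 3)*(g^3 + 5*g^2 + 8*g + 4) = (g - 3)*(g + 1)*(g^2 + 4*g + 4) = (g - 3)*(g + 1)*(g + 2)*(g + 2)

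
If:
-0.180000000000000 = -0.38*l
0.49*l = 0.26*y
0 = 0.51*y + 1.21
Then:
No Solution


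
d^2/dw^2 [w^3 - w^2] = 6*w - 2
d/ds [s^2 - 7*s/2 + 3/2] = 2*s - 7/2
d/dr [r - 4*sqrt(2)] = 1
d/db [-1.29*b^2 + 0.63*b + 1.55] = 0.63 - 2.58*b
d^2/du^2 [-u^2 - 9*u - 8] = -2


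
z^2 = z^2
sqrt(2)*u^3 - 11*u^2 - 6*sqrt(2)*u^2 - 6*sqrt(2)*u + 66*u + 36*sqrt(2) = (u - 6)*(u - 6*sqrt(2))*(sqrt(2)*u + 1)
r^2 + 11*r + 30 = (r + 5)*(r + 6)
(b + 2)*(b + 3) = b^2 + 5*b + 6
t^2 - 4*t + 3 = (t - 3)*(t - 1)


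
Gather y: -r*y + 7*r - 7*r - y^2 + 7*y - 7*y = -r*y - y^2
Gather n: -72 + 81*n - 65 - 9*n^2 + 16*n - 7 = -9*n^2 + 97*n - 144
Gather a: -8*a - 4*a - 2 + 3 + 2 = 3 - 12*a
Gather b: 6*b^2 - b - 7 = 6*b^2 - b - 7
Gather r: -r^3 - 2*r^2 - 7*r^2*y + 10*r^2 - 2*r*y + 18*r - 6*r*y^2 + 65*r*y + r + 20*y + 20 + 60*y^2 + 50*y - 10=-r^3 + r^2*(8 - 7*y) + r*(-6*y^2 + 63*y + 19) + 60*y^2 + 70*y + 10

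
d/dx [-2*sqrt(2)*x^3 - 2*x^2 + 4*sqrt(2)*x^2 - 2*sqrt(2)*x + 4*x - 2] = -6*sqrt(2)*x^2 - 4*x + 8*sqrt(2)*x - 2*sqrt(2) + 4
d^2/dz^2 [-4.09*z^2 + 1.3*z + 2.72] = -8.18000000000000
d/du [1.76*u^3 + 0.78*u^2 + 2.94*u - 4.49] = 5.28*u^2 + 1.56*u + 2.94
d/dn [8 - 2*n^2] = -4*n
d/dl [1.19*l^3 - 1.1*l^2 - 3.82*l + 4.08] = 3.57*l^2 - 2.2*l - 3.82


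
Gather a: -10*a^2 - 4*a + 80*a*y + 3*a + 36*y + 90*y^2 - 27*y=-10*a^2 + a*(80*y - 1) + 90*y^2 + 9*y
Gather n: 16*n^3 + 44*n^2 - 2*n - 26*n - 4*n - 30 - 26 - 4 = 16*n^3 + 44*n^2 - 32*n - 60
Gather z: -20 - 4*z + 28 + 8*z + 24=4*z + 32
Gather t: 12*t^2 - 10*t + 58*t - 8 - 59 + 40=12*t^2 + 48*t - 27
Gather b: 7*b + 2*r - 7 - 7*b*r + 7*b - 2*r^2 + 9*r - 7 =b*(14 - 7*r) - 2*r^2 + 11*r - 14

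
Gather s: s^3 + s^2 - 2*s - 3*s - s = s^3 + s^2 - 6*s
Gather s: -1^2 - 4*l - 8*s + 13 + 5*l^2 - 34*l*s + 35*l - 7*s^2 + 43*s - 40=5*l^2 + 31*l - 7*s^2 + s*(35 - 34*l) - 28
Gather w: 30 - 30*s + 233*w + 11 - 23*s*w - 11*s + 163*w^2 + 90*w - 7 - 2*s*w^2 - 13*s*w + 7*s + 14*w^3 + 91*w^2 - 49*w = -34*s + 14*w^3 + w^2*(254 - 2*s) + w*(274 - 36*s) + 34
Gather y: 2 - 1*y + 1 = 3 - y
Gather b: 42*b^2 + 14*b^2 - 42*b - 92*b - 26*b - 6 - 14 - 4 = 56*b^2 - 160*b - 24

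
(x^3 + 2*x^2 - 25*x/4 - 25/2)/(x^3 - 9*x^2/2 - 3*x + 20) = (x + 5/2)/(x - 4)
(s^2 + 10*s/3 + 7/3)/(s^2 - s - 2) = (s + 7/3)/(s - 2)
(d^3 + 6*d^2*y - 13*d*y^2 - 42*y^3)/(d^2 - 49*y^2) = (-d^2 + d*y + 6*y^2)/(-d + 7*y)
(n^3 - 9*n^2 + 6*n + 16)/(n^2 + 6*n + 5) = (n^2 - 10*n + 16)/(n + 5)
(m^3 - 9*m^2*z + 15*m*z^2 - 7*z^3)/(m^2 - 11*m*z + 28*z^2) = (-m^2 + 2*m*z - z^2)/(-m + 4*z)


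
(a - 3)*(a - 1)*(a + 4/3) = a^3 - 8*a^2/3 - 7*a/3 + 4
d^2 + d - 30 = (d - 5)*(d + 6)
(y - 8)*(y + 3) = y^2 - 5*y - 24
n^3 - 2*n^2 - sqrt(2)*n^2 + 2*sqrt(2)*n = n*(n - 2)*(n - sqrt(2))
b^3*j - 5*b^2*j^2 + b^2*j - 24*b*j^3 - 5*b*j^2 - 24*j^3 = (b - 8*j)*(b + 3*j)*(b*j + j)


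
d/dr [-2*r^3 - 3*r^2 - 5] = 6*r*(-r - 1)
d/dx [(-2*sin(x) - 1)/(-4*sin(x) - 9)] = 14*cos(x)/(4*sin(x) + 9)^2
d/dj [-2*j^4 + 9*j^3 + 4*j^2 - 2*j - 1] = -8*j^3 + 27*j^2 + 8*j - 2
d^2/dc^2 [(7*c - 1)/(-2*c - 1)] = 36/(2*c + 1)^3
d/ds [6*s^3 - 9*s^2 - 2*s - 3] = 18*s^2 - 18*s - 2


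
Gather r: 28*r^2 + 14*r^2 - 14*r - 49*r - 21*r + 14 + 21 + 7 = 42*r^2 - 84*r + 42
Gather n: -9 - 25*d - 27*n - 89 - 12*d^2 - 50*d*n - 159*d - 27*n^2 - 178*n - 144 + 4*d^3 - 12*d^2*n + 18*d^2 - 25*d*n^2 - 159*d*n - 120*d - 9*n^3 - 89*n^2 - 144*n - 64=4*d^3 + 6*d^2 - 304*d - 9*n^3 + n^2*(-25*d - 116) + n*(-12*d^2 - 209*d - 349) - 306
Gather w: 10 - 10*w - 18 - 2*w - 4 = -12*w - 12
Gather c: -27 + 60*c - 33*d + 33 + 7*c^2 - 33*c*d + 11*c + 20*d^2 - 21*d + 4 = 7*c^2 + c*(71 - 33*d) + 20*d^2 - 54*d + 10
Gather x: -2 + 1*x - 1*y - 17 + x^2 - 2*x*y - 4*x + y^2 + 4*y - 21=x^2 + x*(-2*y - 3) + y^2 + 3*y - 40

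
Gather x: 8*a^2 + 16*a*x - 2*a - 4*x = 8*a^2 - 2*a + x*(16*a - 4)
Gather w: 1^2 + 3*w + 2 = 3*w + 3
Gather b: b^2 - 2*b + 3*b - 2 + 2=b^2 + b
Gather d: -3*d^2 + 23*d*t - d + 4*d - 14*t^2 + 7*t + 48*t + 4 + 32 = -3*d^2 + d*(23*t + 3) - 14*t^2 + 55*t + 36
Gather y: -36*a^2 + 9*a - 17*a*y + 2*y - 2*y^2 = -36*a^2 + 9*a - 2*y^2 + y*(2 - 17*a)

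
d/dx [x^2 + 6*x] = 2*x + 6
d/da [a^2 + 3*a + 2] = 2*a + 3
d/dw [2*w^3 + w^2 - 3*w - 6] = 6*w^2 + 2*w - 3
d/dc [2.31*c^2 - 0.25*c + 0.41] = 4.62*c - 0.25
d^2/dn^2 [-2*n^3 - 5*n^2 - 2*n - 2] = -12*n - 10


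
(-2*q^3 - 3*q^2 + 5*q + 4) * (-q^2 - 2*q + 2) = 2*q^5 + 7*q^4 - 3*q^3 - 20*q^2 + 2*q + 8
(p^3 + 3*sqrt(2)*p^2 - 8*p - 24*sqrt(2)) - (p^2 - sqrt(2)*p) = p^3 - p^2 + 3*sqrt(2)*p^2 - 8*p + sqrt(2)*p - 24*sqrt(2)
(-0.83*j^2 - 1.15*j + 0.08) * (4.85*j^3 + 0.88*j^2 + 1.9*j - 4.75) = -4.0255*j^5 - 6.3079*j^4 - 2.201*j^3 + 1.8279*j^2 + 5.6145*j - 0.38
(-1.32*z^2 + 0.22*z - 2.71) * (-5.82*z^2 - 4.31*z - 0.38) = 7.6824*z^4 + 4.4088*z^3 + 15.3256*z^2 + 11.5965*z + 1.0298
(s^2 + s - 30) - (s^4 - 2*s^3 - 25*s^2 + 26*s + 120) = -s^4 + 2*s^3 + 26*s^2 - 25*s - 150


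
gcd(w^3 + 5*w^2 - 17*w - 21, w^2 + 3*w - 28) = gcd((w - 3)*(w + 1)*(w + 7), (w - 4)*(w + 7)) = w + 7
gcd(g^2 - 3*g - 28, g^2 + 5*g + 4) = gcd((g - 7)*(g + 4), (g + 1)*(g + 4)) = g + 4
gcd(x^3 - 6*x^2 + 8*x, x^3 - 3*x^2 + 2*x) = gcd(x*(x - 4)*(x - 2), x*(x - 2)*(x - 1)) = x^2 - 2*x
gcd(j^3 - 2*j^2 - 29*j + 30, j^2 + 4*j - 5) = j^2 + 4*j - 5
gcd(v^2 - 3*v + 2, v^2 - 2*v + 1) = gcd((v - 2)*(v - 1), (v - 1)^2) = v - 1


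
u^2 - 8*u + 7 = (u - 7)*(u - 1)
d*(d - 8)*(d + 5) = d^3 - 3*d^2 - 40*d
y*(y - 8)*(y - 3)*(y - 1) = y^4 - 12*y^3 + 35*y^2 - 24*y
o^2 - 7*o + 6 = (o - 6)*(o - 1)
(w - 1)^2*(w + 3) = w^3 + w^2 - 5*w + 3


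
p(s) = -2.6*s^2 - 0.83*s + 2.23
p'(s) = -5.2*s - 0.83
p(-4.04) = -36.85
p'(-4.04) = 20.18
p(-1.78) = -4.53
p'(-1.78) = 8.43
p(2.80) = -20.48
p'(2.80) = -15.39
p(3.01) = -23.82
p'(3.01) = -16.48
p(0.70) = 0.38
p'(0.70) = -4.47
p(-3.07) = -19.73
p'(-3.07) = 15.13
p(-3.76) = -31.41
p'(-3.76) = 18.72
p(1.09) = -1.76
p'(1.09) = -6.50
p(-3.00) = -18.68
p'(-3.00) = 14.77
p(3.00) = -23.66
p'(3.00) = -16.43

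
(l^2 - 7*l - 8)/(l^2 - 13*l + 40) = (l + 1)/(l - 5)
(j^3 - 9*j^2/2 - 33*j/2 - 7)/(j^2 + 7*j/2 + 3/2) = (j^2 - 5*j - 14)/(j + 3)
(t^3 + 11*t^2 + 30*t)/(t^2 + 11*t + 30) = t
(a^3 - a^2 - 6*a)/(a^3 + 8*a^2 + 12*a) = (a - 3)/(a + 6)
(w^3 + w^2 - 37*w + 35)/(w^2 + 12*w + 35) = (w^2 - 6*w + 5)/(w + 5)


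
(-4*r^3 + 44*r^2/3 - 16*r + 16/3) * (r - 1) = -4*r^4 + 56*r^3/3 - 92*r^2/3 + 64*r/3 - 16/3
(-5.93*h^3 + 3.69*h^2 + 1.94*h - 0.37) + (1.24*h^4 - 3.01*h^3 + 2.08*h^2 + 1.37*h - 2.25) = 1.24*h^4 - 8.94*h^3 + 5.77*h^2 + 3.31*h - 2.62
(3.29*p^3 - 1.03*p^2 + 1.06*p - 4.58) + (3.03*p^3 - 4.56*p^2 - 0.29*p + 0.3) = 6.32*p^3 - 5.59*p^2 + 0.77*p - 4.28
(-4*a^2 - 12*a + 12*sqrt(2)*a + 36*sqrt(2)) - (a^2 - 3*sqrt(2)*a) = -5*a^2 - 12*a + 15*sqrt(2)*a + 36*sqrt(2)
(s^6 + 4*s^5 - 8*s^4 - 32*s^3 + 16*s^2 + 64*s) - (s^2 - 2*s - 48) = s^6 + 4*s^5 - 8*s^4 - 32*s^3 + 15*s^2 + 66*s + 48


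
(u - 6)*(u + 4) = u^2 - 2*u - 24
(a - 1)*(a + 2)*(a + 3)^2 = a^4 + 7*a^3 + 13*a^2 - 3*a - 18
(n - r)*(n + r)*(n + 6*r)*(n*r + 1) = n^4*r + 6*n^3*r^2 + n^3 - n^2*r^3 + 6*n^2*r - 6*n*r^4 - n*r^2 - 6*r^3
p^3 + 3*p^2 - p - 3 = (p - 1)*(p + 1)*(p + 3)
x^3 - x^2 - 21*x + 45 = (x - 3)^2*(x + 5)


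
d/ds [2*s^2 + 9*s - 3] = 4*s + 9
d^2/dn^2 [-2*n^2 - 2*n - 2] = -4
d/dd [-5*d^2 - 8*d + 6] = -10*d - 8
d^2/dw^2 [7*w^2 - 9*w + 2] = 14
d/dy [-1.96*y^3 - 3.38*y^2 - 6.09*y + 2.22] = -5.88*y^2 - 6.76*y - 6.09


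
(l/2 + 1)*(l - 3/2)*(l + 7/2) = l^3/2 + 2*l^2 - 5*l/8 - 21/4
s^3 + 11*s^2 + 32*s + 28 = (s + 2)^2*(s + 7)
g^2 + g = g*(g + 1)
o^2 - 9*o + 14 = (o - 7)*(o - 2)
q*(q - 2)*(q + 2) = q^3 - 4*q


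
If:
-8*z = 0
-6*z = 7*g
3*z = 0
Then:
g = 0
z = 0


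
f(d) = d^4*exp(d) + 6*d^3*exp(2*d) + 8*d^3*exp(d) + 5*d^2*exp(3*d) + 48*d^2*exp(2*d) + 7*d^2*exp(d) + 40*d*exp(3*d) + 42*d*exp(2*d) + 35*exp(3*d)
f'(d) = d^4*exp(d) + 12*d^3*exp(2*d) + 12*d^3*exp(d) + 15*d^2*exp(3*d) + 114*d^2*exp(2*d) + 31*d^2*exp(d) + 130*d*exp(3*d) + 180*d*exp(2*d) + 14*d*exp(d) + 145*exp(3*d) + 42*exp(2*d)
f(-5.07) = -1.26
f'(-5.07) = -1.09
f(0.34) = 177.58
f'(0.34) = 772.55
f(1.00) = 2359.68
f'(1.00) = 8553.86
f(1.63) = 21178.31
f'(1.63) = 71568.75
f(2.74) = 824424.41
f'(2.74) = 2681756.72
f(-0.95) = -0.06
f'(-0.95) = -1.41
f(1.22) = 5170.33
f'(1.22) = 18159.44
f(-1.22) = 0.09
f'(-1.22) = 0.44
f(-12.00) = 0.05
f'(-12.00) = 0.03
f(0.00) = 35.00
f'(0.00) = 187.00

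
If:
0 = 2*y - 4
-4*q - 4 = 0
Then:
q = -1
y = 2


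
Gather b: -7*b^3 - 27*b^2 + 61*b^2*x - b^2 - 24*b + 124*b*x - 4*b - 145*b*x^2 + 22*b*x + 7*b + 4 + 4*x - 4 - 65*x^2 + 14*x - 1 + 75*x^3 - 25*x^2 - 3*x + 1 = -7*b^3 + b^2*(61*x - 28) + b*(-145*x^2 + 146*x - 21) + 75*x^3 - 90*x^2 + 15*x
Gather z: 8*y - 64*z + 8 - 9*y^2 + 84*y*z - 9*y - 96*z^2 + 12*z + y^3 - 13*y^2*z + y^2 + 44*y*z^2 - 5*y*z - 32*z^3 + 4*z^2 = y^3 - 8*y^2 - y - 32*z^3 + z^2*(44*y - 92) + z*(-13*y^2 + 79*y - 52) + 8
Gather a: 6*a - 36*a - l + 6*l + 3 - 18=-30*a + 5*l - 15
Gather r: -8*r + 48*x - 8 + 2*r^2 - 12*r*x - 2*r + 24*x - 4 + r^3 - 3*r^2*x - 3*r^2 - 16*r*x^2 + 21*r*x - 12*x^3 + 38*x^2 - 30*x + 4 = r^3 + r^2*(-3*x - 1) + r*(-16*x^2 + 9*x - 10) - 12*x^3 + 38*x^2 + 42*x - 8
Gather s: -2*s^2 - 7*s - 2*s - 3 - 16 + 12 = -2*s^2 - 9*s - 7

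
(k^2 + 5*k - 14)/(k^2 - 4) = (k + 7)/(k + 2)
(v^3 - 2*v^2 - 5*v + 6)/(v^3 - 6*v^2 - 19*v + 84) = (v^2 + v - 2)/(v^2 - 3*v - 28)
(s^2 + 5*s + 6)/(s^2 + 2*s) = (s + 3)/s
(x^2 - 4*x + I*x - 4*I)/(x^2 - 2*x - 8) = (x + I)/(x + 2)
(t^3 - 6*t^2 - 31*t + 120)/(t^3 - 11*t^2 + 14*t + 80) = (t^2 + 2*t - 15)/(t^2 - 3*t - 10)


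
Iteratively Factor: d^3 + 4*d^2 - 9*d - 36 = (d - 3)*(d^2 + 7*d + 12) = (d - 3)*(d + 3)*(d + 4)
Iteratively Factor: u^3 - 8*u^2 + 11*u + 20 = (u - 5)*(u^2 - 3*u - 4) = (u - 5)*(u + 1)*(u - 4)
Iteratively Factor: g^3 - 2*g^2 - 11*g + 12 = (g - 4)*(g^2 + 2*g - 3) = (g - 4)*(g - 1)*(g + 3)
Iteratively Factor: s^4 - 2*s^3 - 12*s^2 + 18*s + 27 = (s + 1)*(s^3 - 3*s^2 - 9*s + 27) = (s - 3)*(s + 1)*(s^2 - 9) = (s - 3)^2*(s + 1)*(s + 3)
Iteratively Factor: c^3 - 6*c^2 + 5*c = (c)*(c^2 - 6*c + 5) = c*(c - 5)*(c - 1)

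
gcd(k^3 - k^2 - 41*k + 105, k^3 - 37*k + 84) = k^2 + 4*k - 21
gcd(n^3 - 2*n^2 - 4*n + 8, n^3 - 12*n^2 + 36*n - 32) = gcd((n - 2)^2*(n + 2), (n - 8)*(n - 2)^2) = n^2 - 4*n + 4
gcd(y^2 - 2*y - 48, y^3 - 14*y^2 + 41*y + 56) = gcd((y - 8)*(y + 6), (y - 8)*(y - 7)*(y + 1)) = y - 8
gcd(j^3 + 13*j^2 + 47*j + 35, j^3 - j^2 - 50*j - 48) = j + 1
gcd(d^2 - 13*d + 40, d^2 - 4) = 1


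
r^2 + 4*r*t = r*(r + 4*t)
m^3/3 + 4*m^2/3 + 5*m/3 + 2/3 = (m/3 + 1/3)*(m + 1)*(m + 2)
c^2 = c^2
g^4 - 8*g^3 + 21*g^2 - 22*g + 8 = (g - 4)*(g - 2)*(g - 1)^2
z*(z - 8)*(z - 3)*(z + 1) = z^4 - 10*z^3 + 13*z^2 + 24*z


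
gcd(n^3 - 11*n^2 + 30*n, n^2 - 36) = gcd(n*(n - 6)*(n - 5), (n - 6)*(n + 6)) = n - 6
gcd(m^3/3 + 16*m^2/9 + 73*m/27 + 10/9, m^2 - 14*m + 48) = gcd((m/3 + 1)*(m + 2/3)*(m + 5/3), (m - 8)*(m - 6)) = 1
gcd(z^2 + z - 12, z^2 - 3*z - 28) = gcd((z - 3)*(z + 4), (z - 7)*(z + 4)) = z + 4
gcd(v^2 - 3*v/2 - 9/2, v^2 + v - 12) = v - 3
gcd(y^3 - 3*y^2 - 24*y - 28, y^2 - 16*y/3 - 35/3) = y - 7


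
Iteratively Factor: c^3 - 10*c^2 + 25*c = (c - 5)*(c^2 - 5*c) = (c - 5)^2*(c)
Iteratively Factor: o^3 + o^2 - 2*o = (o - 1)*(o^2 + 2*o) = o*(o - 1)*(o + 2)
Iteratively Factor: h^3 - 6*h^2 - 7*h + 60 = (h - 4)*(h^2 - 2*h - 15) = (h - 5)*(h - 4)*(h + 3)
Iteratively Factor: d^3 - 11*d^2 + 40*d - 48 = (d - 4)*(d^2 - 7*d + 12) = (d - 4)*(d - 3)*(d - 4)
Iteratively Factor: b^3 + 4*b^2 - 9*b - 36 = (b + 4)*(b^2 - 9) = (b - 3)*(b + 4)*(b + 3)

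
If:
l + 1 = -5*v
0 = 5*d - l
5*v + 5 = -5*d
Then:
No Solution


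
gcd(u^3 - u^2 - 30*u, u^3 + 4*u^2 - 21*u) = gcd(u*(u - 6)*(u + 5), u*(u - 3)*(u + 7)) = u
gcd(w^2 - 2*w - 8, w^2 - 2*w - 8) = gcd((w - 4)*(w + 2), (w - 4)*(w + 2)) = w^2 - 2*w - 8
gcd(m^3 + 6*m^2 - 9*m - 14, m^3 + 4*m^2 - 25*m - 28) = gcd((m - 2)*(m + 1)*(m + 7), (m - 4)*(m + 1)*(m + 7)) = m^2 + 8*m + 7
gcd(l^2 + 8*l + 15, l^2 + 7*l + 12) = l + 3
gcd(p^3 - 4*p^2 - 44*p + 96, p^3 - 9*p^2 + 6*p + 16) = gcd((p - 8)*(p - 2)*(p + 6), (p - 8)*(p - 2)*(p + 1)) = p^2 - 10*p + 16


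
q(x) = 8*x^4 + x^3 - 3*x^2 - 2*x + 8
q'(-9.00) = -23033.00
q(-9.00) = 51542.00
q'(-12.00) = -54794.00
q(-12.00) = 163760.00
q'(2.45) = 471.90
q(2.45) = 288.04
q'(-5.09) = -4113.65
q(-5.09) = 5178.42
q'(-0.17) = -1.05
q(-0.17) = 8.26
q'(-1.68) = -135.19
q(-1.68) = 61.88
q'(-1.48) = -90.29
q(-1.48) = 39.53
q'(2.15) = 317.00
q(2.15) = 170.71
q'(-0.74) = -8.88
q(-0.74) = 9.83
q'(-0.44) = -1.51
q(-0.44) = 8.51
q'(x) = 32*x^3 + 3*x^2 - 6*x - 2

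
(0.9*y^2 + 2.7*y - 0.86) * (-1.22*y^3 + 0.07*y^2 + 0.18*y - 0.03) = -1.098*y^5 - 3.231*y^4 + 1.4002*y^3 + 0.3988*y^2 - 0.2358*y + 0.0258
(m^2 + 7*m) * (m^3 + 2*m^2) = m^5 + 9*m^4 + 14*m^3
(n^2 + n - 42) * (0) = 0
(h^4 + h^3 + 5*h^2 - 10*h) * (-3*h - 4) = -3*h^5 - 7*h^4 - 19*h^3 + 10*h^2 + 40*h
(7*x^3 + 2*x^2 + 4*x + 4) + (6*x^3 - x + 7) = 13*x^3 + 2*x^2 + 3*x + 11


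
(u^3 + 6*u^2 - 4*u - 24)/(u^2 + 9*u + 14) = (u^2 + 4*u - 12)/(u + 7)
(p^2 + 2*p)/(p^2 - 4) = p/(p - 2)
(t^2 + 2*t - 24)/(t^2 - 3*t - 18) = (-t^2 - 2*t + 24)/(-t^2 + 3*t + 18)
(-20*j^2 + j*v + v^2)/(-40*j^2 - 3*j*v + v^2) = (-4*j + v)/(-8*j + v)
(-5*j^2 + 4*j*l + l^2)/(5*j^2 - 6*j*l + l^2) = (-5*j - l)/(5*j - l)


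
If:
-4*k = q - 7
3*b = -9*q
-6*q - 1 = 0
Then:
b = 1/2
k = 43/24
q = -1/6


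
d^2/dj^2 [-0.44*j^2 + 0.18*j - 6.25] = -0.880000000000000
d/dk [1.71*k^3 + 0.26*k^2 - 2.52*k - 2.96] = 5.13*k^2 + 0.52*k - 2.52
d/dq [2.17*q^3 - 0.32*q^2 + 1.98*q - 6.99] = 6.51*q^2 - 0.64*q + 1.98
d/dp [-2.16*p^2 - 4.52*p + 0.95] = -4.32*p - 4.52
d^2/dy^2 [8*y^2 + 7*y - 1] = 16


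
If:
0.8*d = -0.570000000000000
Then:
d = -0.71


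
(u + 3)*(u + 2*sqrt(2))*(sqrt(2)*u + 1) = sqrt(2)*u^3 + 3*sqrt(2)*u^2 + 5*u^2 + 2*sqrt(2)*u + 15*u + 6*sqrt(2)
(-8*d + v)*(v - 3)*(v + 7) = -8*d*v^2 - 32*d*v + 168*d + v^3 + 4*v^2 - 21*v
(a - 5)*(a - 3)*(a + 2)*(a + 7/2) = a^4 - 5*a^3/2 - 22*a^2 + 53*a/2 + 105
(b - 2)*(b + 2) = b^2 - 4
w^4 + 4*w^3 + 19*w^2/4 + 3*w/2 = w*(w + 1/2)*(w + 3/2)*(w + 2)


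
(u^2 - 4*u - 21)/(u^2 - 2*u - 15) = (u - 7)/(u - 5)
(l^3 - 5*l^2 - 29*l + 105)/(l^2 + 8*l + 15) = (l^2 - 10*l + 21)/(l + 3)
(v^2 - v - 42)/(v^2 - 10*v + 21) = (v + 6)/(v - 3)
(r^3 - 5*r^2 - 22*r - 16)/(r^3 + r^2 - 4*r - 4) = (r - 8)/(r - 2)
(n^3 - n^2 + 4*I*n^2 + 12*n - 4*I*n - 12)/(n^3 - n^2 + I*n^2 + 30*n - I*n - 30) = (n - 2*I)/(n - 5*I)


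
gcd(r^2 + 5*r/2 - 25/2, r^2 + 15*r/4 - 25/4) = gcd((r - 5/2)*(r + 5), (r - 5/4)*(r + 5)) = r + 5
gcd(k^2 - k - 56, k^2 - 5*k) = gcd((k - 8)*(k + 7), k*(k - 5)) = 1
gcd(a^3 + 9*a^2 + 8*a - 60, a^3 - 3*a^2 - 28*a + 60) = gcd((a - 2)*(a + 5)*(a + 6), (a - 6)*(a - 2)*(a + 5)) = a^2 + 3*a - 10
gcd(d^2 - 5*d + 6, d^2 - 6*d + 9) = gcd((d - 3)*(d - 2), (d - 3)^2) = d - 3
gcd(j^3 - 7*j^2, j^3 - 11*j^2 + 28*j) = j^2 - 7*j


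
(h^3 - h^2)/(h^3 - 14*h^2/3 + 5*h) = 3*h*(h - 1)/(3*h^2 - 14*h + 15)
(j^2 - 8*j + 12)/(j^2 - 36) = (j - 2)/(j + 6)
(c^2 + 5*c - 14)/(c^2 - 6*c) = (c^2 + 5*c - 14)/(c*(c - 6))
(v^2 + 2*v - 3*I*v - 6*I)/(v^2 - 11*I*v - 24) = (v + 2)/(v - 8*I)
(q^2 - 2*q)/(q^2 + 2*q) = (q - 2)/(q + 2)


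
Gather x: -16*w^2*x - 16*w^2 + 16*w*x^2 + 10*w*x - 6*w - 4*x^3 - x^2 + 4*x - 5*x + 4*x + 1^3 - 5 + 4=-16*w^2 - 6*w - 4*x^3 + x^2*(16*w - 1) + x*(-16*w^2 + 10*w + 3)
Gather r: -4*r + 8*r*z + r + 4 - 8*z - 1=r*(8*z - 3) - 8*z + 3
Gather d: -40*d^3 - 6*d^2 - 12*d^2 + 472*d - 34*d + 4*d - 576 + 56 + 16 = -40*d^3 - 18*d^2 + 442*d - 504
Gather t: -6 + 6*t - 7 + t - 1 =7*t - 14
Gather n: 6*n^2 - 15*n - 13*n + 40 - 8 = 6*n^2 - 28*n + 32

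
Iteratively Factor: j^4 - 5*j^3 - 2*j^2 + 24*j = (j + 2)*(j^3 - 7*j^2 + 12*j) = j*(j + 2)*(j^2 - 7*j + 12) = j*(j - 3)*(j + 2)*(j - 4)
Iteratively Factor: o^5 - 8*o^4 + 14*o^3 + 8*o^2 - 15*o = (o + 1)*(o^4 - 9*o^3 + 23*o^2 - 15*o) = (o - 1)*(o + 1)*(o^3 - 8*o^2 + 15*o) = o*(o - 1)*(o + 1)*(o^2 - 8*o + 15) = o*(o - 5)*(o - 1)*(o + 1)*(o - 3)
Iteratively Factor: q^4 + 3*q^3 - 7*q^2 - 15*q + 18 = (q + 3)*(q^3 - 7*q + 6) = (q + 3)^2*(q^2 - 3*q + 2) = (q - 2)*(q + 3)^2*(q - 1)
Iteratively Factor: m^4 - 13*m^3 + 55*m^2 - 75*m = (m)*(m^3 - 13*m^2 + 55*m - 75) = m*(m - 5)*(m^2 - 8*m + 15) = m*(m - 5)^2*(m - 3)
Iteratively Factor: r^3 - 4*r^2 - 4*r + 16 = (r + 2)*(r^2 - 6*r + 8) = (r - 2)*(r + 2)*(r - 4)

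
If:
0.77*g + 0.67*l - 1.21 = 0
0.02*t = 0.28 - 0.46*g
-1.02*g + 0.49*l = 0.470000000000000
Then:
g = 0.26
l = 1.50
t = 7.97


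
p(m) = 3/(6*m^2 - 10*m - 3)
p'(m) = 3*(10 - 12*m)/(6*m^2 - 10*m - 3)^2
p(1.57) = -0.77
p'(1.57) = -1.73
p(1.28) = -0.50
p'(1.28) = -0.45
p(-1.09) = 0.20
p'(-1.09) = 0.31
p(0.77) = -0.42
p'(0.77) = 0.04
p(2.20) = 0.74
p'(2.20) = -3.01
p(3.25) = 0.11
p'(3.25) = -0.11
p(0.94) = -0.42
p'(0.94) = -0.08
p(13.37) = 0.00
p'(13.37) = -0.00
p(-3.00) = 0.04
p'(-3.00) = 0.02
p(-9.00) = 0.01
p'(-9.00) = 0.00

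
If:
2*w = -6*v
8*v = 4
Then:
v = 1/2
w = -3/2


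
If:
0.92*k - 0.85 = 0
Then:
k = 0.92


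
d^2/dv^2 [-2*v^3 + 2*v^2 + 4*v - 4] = 4 - 12*v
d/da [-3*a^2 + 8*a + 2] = 8 - 6*a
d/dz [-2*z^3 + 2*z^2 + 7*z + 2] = -6*z^2 + 4*z + 7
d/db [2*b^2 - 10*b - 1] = 4*b - 10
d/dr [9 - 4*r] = -4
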